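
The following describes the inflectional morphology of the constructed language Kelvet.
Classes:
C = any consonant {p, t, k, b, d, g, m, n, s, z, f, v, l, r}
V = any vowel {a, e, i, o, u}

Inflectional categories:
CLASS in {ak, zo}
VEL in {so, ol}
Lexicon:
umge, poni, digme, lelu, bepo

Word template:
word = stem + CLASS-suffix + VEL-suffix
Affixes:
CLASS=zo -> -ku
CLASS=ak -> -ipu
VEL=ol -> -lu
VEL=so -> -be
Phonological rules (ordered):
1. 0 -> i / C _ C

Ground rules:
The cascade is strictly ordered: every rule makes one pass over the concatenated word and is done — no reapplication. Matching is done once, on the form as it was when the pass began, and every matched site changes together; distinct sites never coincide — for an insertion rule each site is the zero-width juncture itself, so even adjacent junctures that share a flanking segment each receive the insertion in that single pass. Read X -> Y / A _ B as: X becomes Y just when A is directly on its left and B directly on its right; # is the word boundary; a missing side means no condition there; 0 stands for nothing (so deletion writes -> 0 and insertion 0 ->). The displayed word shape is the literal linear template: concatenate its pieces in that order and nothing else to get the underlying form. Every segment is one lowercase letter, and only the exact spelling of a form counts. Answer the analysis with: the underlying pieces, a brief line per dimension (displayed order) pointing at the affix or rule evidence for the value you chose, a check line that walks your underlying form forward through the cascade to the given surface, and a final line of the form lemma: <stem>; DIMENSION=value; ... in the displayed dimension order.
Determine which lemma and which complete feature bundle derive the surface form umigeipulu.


underlying: umge-ipu-lu
CLASS=ak - signalled by the affix -ipu
VEL=ol - signalled by the affix -lu
check: umgeipulu -> umigeipulu
lemma: umge; CLASS=ak; VEL=ol


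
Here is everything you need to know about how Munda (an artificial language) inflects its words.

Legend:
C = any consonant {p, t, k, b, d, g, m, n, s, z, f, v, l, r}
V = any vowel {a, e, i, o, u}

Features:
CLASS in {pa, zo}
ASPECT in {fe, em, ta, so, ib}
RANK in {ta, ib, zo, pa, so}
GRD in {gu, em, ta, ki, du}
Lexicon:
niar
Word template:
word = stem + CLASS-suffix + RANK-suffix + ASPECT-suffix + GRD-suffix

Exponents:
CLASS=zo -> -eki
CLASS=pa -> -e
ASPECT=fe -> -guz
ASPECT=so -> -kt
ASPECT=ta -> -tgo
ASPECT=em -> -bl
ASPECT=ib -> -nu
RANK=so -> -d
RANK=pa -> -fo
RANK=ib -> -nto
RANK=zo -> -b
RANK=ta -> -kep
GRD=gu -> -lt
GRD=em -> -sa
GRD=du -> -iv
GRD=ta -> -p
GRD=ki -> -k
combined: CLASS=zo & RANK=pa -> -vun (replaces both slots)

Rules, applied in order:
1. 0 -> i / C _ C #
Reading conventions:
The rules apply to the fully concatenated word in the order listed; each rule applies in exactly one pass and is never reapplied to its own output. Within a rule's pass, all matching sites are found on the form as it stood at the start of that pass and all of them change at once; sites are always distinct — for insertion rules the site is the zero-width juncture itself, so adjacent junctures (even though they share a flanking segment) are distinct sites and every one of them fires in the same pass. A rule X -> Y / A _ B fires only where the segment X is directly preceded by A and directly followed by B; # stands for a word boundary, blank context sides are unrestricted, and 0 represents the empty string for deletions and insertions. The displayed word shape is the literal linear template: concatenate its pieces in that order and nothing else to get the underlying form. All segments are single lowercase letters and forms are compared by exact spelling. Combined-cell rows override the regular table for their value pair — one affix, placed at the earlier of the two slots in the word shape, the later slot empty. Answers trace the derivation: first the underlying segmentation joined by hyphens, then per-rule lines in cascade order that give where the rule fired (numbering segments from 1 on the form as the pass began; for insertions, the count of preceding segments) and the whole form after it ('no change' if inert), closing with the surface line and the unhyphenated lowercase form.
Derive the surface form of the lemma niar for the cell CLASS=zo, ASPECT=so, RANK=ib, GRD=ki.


underlying: niar-eki-nto-kt-k
1. 0 -> i / C _ C #: inserts after position(s) 12: niarekintoktik
surface: niarekintoktik


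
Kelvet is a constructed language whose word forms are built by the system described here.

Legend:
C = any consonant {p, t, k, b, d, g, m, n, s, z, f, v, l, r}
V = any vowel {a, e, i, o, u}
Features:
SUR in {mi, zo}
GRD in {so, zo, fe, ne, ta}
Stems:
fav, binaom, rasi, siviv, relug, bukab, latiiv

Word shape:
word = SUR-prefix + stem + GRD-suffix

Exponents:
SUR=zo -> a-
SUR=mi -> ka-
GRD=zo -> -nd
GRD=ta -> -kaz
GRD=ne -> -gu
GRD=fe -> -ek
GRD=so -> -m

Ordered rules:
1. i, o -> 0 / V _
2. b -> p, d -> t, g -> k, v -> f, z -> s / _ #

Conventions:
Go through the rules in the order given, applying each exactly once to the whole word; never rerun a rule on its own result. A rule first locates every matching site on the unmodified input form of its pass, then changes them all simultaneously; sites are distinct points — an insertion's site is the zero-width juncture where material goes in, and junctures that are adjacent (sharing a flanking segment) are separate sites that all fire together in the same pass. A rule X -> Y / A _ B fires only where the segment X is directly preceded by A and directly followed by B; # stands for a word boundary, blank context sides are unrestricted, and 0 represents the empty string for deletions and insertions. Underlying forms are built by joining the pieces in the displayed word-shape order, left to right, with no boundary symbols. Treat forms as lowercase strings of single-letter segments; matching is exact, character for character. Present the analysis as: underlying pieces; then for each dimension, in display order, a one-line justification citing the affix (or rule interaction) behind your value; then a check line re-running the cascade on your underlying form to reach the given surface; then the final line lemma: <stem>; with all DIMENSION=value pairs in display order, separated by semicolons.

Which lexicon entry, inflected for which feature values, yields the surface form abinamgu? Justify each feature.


underlying: a-binaom-gu
SUR=zo - signalled by the affix a-
GRD=ne - signalled by the affix -gu
check: abinaomgu -> abinamgu -> abinamgu
lemma: binaom; SUR=zo; GRD=ne


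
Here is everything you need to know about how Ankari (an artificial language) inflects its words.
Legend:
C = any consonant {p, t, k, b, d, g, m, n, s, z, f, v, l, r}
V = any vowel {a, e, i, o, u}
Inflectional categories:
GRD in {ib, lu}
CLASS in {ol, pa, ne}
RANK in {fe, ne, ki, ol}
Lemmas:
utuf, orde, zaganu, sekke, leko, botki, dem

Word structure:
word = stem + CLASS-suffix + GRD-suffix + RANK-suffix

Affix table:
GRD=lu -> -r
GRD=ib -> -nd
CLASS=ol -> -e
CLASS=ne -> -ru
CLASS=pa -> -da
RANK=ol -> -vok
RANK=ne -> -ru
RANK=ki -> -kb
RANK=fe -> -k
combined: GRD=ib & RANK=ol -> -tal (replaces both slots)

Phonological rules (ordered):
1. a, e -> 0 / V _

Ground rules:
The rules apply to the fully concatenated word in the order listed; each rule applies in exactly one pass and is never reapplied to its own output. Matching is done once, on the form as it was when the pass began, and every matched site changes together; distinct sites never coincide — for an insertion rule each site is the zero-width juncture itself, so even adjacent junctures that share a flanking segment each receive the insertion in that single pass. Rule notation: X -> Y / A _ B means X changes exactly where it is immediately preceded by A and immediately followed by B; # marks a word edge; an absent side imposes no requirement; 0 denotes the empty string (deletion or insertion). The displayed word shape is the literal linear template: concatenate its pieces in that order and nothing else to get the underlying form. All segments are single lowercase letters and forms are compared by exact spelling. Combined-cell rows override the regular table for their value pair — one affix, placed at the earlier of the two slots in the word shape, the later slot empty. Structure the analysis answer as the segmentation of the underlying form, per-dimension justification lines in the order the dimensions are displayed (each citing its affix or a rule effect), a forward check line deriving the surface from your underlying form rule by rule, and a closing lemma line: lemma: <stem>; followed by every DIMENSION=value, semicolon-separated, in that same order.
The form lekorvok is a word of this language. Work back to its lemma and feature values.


underlying: leko-e-r-vok
GRD=lu - signalled by the affix -r
CLASS=ol - signalled by the affix -e
RANK=ol - signalled by the affix -vok
check: lekoervok -> lekorvok
lemma: leko; GRD=lu; CLASS=ol; RANK=ol


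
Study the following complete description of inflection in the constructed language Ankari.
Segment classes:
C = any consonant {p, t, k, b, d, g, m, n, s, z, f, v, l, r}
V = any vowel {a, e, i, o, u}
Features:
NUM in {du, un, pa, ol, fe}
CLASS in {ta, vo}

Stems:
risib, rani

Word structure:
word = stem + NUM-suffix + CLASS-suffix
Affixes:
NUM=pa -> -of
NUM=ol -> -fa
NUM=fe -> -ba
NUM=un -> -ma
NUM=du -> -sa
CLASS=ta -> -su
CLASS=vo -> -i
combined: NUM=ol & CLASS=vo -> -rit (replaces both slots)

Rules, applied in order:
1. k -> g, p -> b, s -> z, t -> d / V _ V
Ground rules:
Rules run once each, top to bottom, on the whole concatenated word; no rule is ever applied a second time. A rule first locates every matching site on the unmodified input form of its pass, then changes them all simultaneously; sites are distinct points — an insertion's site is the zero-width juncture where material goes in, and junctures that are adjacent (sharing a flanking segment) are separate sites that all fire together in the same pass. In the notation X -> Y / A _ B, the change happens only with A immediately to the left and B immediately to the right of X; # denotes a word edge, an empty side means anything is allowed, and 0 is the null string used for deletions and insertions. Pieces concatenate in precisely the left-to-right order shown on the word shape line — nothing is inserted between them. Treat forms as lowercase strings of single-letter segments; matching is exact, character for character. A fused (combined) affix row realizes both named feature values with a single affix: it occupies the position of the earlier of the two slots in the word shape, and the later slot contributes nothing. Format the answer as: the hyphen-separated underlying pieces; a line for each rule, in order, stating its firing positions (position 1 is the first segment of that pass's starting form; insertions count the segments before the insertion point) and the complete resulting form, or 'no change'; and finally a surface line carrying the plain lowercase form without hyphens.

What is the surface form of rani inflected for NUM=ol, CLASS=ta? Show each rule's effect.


underlying: rani-fa-su
1. k -> g, p -> b, s -> z, t -> d / V _ V: fires at position(s) 7: ranifazu
surface: ranifazu


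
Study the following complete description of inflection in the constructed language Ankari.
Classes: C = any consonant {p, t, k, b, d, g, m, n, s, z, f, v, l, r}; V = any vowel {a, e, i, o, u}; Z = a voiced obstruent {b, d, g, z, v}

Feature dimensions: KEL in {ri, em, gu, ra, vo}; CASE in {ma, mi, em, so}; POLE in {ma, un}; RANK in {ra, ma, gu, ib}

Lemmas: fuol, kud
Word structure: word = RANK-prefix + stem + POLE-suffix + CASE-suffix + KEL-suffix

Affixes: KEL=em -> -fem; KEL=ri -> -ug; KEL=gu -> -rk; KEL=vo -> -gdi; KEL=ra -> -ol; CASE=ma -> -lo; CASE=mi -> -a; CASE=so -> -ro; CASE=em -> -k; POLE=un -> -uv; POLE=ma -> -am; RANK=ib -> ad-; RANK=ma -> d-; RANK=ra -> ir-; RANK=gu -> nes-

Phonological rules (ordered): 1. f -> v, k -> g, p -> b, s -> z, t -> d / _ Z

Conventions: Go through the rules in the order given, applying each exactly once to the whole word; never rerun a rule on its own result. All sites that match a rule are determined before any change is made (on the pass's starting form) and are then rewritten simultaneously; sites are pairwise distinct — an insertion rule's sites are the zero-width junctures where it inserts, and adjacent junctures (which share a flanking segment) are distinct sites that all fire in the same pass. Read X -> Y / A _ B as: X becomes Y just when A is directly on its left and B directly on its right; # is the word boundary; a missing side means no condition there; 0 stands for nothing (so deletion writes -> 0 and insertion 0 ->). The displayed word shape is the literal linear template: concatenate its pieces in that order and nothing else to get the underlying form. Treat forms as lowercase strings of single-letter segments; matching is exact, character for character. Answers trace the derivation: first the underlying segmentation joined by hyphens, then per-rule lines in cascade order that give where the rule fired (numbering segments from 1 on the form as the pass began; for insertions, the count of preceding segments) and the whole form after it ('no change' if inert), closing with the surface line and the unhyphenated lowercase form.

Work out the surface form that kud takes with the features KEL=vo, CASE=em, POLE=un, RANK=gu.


underlying: nes-kud-uv-k-gdi
1. f -> v, k -> g, p -> b, s -> z, t -> d / _ Z: fires at position(s) 9: neskuduvggdi
surface: neskuduvggdi


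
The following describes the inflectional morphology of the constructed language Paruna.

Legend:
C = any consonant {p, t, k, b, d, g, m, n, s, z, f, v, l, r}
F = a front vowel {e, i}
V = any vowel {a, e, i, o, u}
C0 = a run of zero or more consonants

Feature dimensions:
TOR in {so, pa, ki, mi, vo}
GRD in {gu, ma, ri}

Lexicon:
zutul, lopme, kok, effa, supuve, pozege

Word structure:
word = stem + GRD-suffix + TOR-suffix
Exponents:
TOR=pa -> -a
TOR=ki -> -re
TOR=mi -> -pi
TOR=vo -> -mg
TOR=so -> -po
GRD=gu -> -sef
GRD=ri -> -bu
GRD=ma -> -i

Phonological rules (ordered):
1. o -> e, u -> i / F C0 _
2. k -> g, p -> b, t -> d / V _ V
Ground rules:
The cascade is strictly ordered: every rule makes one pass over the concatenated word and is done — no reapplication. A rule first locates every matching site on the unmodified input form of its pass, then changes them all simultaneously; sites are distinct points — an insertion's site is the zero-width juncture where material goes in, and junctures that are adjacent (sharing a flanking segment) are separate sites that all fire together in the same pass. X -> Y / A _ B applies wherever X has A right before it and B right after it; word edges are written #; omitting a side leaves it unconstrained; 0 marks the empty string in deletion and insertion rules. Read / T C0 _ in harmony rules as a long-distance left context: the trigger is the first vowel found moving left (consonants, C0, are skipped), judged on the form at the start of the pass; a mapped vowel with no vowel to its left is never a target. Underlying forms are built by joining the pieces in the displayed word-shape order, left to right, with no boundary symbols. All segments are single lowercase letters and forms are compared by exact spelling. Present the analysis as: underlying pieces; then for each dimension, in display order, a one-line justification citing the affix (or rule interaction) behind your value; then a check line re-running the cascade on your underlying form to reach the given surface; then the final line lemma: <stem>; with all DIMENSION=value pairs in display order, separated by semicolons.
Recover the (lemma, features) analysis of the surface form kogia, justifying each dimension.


underlying: kok-i-a
TOR=pa - signalled by the affix -a
GRD=ma - signalled by the affix -i
check: kokia -> kokia -> kogia
lemma: kok; TOR=pa; GRD=ma


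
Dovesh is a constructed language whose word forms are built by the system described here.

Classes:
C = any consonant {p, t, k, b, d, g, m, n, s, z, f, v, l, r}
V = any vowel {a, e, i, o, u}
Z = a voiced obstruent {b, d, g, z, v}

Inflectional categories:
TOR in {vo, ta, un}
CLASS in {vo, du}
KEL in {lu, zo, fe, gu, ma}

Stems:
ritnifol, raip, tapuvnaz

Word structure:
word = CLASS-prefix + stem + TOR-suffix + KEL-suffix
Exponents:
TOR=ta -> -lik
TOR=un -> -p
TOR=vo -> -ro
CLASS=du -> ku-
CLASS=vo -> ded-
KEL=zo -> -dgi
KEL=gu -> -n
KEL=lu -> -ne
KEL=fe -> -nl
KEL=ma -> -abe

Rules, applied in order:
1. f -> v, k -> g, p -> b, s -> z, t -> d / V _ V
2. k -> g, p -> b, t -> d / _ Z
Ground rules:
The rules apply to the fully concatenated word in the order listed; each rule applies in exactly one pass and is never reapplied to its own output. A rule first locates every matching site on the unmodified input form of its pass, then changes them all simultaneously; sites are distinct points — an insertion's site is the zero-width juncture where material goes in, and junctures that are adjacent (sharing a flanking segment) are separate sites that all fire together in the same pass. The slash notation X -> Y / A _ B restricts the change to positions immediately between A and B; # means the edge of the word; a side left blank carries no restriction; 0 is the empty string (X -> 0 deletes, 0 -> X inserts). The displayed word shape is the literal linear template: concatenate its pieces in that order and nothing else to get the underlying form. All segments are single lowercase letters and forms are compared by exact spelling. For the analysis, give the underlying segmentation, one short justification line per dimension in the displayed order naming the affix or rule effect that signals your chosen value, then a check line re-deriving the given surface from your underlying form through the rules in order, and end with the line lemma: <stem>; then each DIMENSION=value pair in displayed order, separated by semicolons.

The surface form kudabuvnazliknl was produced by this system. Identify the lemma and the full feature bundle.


underlying: ku-tapuvnaz-lik-nl
TOR=ta - signalled by the affix -lik
CLASS=du - signalled by the affix ku-
KEL=fe - signalled by the affix -nl
check: kutapuvnazliknl -> kudabuvnazliknl -> kudabuvnazliknl
lemma: tapuvnaz; TOR=ta; CLASS=du; KEL=fe


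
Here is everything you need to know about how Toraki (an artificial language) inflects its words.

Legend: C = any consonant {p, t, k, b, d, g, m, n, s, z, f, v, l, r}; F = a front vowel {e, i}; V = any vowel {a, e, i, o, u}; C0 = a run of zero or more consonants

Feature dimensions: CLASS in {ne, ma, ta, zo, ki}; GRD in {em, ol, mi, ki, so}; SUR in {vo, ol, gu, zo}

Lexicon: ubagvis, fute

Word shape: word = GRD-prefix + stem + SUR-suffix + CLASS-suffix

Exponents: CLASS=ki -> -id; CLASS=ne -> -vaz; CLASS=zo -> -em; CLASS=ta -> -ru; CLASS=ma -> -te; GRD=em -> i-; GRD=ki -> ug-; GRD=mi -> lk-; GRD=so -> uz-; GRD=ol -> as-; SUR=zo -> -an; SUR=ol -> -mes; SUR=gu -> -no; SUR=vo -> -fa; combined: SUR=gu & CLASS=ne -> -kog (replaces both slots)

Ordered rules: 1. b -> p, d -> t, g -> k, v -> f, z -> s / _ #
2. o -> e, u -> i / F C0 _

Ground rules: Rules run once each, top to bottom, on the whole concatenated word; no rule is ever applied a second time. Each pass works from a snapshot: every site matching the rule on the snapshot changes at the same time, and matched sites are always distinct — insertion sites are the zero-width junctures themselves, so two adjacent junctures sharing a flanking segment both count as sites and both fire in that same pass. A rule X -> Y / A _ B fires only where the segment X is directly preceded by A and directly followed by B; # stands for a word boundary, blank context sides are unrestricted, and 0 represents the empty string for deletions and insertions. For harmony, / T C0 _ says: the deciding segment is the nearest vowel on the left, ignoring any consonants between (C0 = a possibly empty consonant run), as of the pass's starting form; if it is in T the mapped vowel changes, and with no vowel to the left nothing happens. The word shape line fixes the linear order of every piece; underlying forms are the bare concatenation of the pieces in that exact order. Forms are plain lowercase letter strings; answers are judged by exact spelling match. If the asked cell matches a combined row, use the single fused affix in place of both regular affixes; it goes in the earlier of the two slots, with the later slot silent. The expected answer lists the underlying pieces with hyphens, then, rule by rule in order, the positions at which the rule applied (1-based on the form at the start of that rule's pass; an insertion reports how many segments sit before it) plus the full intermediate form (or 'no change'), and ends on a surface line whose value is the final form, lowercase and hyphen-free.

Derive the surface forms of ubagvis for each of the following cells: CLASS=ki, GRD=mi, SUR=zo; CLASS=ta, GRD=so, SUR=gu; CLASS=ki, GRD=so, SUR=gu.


cell CLASS=ki, GRD=mi, SUR=zo:
underlying: lk-ubagvis-an-id
1. b -> p, d -> t, g -> k, v -> f, z -> s / _ #: fires at position(s) 13: lkubagvisanit
2. o -> e, u -> i / F C0 _: no change
surface: lkubagvisanit

cell CLASS=ta, GRD=so, SUR=gu:
underlying: uz-ubagvis-no-ru
1. b -> p, d -> t, g -> k, v -> f, z -> s / _ #: no change
2. o -> e, u -> i / F C0 _: fires at position(s) 11: uzubagvisneru
surface: uzubagvisneru

cell CLASS=ki, GRD=so, SUR=gu:
underlying: uz-ubagvis-no-id
1. b -> p, d -> t, g -> k, v -> f, z -> s / _ #: fires at position(s) 13: uzubagvisnoit
2. o -> e, u -> i / F C0 _: fires at position(s) 11: uzubagvisneit
surface: uzubagvisneit


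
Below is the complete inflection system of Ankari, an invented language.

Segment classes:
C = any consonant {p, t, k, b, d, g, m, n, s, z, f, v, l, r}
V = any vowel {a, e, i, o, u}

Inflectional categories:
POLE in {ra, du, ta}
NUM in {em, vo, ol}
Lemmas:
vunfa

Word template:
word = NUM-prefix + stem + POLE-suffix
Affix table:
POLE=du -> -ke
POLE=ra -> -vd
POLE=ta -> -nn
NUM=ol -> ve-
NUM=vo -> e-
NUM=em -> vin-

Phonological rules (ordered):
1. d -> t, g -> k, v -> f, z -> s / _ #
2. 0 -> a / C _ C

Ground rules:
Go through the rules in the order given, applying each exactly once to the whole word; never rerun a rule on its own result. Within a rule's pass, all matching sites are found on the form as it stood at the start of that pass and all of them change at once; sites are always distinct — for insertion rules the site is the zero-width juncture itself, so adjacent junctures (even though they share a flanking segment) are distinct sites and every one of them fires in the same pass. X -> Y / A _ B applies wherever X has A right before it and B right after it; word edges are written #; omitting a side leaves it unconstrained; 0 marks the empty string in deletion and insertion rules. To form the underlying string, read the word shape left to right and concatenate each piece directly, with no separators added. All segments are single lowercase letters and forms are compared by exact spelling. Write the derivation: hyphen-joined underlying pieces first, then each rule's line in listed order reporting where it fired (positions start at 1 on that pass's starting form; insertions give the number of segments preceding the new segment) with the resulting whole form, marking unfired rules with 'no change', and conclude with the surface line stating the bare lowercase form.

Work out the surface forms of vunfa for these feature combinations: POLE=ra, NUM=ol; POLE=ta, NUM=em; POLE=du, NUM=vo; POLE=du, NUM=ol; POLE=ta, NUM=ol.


cell POLE=ra, NUM=ol:
underlying: ve-vunfa-vd
1. d -> t, g -> k, v -> f, z -> s / _ #: fires at position(s) 9: vevunfavt
2. 0 -> a / C _ C: inserts after position(s) 5, 8: vevunafavat
surface: vevunafavat

cell POLE=ta, NUM=em:
underlying: vin-vunfa-nn
1. d -> t, g -> k, v -> f, z -> s / _ #: no change
2. 0 -> a / C _ C: inserts after position(s) 3, 6, 9: vinavunafanan
surface: vinavunafanan

cell POLE=du, NUM=vo:
underlying: e-vunfa-ke
1. d -> t, g -> k, v -> f, z -> s / _ #: no change
2. 0 -> a / C _ C: inserts after position(s) 4: evunafake
surface: evunafake

cell POLE=du, NUM=ol:
underlying: ve-vunfa-ke
1. d -> t, g -> k, v -> f, z -> s / _ #: no change
2. 0 -> a / C _ C: inserts after position(s) 5: vevunafake
surface: vevunafake

cell POLE=ta, NUM=ol:
underlying: ve-vunfa-nn
1. d -> t, g -> k, v -> f, z -> s / _ #: no change
2. 0 -> a / C _ C: inserts after position(s) 5, 8: vevunafanan
surface: vevunafanan


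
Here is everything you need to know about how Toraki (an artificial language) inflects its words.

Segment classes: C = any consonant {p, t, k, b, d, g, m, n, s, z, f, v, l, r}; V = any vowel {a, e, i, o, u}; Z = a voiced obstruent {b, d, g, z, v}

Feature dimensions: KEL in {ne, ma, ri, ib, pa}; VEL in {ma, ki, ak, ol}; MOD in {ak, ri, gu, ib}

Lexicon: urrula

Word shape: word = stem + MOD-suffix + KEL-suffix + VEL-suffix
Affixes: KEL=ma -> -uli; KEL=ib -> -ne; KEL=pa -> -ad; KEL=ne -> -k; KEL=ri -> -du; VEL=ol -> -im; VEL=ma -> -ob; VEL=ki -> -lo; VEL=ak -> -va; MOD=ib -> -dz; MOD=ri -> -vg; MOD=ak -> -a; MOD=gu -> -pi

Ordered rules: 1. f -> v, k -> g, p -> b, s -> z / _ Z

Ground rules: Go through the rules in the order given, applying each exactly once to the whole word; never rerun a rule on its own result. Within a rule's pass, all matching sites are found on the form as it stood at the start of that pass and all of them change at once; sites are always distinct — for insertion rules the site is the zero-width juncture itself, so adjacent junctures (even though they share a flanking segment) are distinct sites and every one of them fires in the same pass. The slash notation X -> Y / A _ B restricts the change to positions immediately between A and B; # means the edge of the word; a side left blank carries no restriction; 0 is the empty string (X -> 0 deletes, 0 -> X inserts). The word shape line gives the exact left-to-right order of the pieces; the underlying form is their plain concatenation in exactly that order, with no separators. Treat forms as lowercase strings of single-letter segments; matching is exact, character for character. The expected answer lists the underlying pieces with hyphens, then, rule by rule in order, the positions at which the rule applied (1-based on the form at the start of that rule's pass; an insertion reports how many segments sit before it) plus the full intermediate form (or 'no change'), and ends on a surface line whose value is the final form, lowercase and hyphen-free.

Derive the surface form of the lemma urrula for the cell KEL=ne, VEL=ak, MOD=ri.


underlying: urrula-vg-k-va
1. f -> v, k -> g, p -> b, s -> z / _ Z: fires at position(s) 9: urrulavggva
surface: urrulavggva


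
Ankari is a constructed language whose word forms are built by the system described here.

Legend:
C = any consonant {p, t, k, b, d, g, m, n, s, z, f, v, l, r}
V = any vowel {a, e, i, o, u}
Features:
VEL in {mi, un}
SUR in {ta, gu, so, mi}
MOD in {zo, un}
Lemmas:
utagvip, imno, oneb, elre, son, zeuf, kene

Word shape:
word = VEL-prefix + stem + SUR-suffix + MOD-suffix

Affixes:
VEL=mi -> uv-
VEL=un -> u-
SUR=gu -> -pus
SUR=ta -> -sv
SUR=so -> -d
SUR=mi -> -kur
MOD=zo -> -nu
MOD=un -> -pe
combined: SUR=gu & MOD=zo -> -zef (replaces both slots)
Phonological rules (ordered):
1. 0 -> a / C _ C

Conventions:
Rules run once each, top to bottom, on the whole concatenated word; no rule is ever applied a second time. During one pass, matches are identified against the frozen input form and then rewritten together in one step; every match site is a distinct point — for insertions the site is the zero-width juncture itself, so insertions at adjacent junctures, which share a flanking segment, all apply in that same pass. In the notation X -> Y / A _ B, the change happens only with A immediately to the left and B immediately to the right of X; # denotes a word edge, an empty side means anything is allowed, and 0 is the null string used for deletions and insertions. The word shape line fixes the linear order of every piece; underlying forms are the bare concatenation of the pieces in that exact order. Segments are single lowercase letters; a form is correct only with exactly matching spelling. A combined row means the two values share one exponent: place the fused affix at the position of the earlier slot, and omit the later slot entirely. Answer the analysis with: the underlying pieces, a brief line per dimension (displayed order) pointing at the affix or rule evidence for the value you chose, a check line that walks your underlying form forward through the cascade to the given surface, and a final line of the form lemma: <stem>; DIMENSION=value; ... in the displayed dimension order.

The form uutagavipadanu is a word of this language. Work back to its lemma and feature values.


underlying: u-utagvip-d-nu
VEL=un - signalled by the affix u-
SUR=so - signalled by the affix -d
MOD=zo - signalled by the affix -nu
check: uutagvipdnu -> uutagavipadanu
lemma: utagvip; VEL=un; SUR=so; MOD=zo


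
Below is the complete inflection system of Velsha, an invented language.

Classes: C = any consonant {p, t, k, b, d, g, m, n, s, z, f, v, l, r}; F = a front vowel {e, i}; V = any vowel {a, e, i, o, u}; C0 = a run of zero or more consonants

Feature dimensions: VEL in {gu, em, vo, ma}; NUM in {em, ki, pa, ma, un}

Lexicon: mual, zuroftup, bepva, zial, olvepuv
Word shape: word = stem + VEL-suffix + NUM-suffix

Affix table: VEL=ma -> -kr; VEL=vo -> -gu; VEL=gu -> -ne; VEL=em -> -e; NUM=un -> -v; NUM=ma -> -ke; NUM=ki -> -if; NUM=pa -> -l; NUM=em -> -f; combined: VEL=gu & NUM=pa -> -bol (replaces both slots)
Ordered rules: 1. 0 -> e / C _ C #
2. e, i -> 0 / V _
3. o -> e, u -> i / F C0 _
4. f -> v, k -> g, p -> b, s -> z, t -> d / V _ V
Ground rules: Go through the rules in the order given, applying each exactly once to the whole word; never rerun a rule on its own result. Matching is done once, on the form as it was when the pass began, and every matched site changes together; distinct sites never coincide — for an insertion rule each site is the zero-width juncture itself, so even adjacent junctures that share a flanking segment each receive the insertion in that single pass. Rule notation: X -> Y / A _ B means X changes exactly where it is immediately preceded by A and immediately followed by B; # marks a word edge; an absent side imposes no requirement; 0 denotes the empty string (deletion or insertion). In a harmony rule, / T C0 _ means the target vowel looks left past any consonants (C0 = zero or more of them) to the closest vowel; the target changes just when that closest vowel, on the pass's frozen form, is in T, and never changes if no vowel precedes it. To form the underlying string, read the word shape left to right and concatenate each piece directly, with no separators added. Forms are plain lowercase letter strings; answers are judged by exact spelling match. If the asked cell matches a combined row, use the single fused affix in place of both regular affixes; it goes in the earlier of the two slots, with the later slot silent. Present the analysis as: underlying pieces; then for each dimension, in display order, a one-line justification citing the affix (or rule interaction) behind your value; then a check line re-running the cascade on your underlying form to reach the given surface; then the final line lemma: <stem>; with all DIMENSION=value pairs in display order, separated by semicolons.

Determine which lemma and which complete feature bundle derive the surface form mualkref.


underlying: mual-kr-f
VEL=ma - signalled by the affix -kr
NUM=em - signalled by the affix -f
check: mualkrf -> mualkref -> mualkref -> mualkref -> mualkref
lemma: mual; VEL=ma; NUM=em


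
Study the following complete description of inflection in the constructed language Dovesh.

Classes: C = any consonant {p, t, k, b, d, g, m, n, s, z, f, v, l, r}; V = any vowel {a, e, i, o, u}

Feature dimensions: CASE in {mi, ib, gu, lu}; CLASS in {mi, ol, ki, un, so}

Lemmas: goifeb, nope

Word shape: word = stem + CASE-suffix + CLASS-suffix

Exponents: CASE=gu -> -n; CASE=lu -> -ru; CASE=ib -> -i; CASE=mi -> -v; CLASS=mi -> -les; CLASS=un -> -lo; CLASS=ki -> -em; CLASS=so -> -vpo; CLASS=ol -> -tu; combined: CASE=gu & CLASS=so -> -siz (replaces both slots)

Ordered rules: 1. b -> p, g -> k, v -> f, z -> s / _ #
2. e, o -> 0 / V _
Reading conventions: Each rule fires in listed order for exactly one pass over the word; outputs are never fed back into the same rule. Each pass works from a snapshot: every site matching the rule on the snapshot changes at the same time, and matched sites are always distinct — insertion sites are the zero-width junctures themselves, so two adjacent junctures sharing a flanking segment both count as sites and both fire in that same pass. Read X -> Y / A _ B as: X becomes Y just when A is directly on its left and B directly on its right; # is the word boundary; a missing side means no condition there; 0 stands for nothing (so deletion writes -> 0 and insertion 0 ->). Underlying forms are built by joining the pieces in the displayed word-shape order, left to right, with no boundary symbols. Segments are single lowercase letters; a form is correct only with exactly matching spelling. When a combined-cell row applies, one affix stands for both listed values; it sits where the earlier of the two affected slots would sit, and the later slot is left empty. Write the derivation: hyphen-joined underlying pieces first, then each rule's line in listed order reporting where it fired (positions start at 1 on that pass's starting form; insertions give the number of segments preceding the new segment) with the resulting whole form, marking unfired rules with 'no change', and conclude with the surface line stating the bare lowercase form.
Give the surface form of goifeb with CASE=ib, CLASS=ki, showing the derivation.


underlying: goifeb-i-em
1. b -> p, g -> k, v -> f, z -> s / _ #: no change
2. e, o -> 0 / V _: fires at position(s) 8: goifebim
surface: goifebim


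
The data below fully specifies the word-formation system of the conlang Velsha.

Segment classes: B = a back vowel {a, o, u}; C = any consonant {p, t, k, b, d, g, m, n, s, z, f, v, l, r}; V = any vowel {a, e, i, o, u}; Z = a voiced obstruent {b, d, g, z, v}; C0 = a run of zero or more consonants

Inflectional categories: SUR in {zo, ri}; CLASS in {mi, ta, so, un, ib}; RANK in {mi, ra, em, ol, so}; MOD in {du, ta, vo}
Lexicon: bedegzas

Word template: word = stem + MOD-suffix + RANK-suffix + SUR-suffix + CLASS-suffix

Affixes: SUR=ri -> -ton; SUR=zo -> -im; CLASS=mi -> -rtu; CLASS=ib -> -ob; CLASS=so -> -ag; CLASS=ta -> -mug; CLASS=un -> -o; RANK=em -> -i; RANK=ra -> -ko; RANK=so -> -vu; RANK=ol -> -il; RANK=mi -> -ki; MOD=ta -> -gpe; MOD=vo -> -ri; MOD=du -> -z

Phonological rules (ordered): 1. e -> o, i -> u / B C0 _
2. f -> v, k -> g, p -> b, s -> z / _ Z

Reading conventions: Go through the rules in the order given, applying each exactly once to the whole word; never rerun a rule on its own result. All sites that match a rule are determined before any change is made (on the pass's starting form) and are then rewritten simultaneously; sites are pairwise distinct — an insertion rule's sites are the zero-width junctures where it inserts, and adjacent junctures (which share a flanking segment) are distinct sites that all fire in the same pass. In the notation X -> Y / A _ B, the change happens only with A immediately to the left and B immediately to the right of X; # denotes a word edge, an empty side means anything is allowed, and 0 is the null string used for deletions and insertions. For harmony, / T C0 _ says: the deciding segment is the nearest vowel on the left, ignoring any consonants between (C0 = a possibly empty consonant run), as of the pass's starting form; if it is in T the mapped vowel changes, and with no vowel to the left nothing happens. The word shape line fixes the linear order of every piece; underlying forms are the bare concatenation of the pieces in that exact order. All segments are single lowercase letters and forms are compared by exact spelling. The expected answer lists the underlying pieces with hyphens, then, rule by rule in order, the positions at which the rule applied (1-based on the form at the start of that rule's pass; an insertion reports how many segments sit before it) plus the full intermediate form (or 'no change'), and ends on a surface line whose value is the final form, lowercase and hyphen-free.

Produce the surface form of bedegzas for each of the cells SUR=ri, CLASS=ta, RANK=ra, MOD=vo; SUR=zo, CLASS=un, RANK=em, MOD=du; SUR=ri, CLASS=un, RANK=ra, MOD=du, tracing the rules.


cell SUR=ri, CLASS=ta, RANK=ra, MOD=vo:
underlying: bedegzas-ri-ko-ton-mug
1. e -> o, i -> u / B C0 _: fires at position(s) 10: bedegzasrukotonmug
2. f -> v, k -> g, p -> b, s -> z / _ Z: no change
surface: bedegzasrukotonmug

cell SUR=zo, CLASS=un, RANK=em, MOD=du:
underlying: bedegzas-z-i-im-o
1. e -> o, i -> u / B C0 _: fires at position(s) 10: bedegzaszuimo
2. f -> v, k -> g, p -> b, s -> z / _ Z: fires at position(s) 8: bedegzazzuimo
surface: bedegzazzuimo

cell SUR=ri, CLASS=un, RANK=ra, MOD=du:
underlying: bedegzas-z-ko-ton-o
1. e -> o, i -> u / B C0 _: no change
2. f -> v, k -> g, p -> b, s -> z / _ Z: fires at position(s) 8: bedegzazzkotono
surface: bedegzazzkotono


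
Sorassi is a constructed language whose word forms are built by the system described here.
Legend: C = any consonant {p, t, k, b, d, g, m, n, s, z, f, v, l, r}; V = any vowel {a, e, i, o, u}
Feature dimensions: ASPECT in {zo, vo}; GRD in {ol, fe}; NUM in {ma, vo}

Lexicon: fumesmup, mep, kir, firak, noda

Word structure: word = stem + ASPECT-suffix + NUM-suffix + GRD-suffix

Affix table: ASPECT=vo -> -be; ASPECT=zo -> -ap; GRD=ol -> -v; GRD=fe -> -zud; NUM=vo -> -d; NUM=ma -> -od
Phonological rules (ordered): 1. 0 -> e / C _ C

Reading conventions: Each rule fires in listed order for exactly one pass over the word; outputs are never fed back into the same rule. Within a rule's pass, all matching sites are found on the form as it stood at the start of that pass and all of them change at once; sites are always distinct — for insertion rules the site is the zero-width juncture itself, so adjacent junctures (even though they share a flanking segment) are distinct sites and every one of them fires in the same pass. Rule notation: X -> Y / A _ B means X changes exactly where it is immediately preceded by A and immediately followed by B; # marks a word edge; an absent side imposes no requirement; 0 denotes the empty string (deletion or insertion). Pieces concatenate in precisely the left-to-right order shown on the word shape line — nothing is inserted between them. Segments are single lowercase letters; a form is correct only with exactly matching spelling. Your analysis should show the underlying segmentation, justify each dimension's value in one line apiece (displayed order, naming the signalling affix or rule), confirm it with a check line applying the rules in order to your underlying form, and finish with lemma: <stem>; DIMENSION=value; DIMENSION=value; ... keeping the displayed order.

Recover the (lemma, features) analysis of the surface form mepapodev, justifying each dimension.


underlying: mep-ap-od-v
ASPECT=zo - signalled by the affix -ap
GRD=ol - signalled by the affix -v
NUM=ma - signalled by the affix -od
check: mepapodv -> mepapodev
lemma: mep; ASPECT=zo; GRD=ol; NUM=ma


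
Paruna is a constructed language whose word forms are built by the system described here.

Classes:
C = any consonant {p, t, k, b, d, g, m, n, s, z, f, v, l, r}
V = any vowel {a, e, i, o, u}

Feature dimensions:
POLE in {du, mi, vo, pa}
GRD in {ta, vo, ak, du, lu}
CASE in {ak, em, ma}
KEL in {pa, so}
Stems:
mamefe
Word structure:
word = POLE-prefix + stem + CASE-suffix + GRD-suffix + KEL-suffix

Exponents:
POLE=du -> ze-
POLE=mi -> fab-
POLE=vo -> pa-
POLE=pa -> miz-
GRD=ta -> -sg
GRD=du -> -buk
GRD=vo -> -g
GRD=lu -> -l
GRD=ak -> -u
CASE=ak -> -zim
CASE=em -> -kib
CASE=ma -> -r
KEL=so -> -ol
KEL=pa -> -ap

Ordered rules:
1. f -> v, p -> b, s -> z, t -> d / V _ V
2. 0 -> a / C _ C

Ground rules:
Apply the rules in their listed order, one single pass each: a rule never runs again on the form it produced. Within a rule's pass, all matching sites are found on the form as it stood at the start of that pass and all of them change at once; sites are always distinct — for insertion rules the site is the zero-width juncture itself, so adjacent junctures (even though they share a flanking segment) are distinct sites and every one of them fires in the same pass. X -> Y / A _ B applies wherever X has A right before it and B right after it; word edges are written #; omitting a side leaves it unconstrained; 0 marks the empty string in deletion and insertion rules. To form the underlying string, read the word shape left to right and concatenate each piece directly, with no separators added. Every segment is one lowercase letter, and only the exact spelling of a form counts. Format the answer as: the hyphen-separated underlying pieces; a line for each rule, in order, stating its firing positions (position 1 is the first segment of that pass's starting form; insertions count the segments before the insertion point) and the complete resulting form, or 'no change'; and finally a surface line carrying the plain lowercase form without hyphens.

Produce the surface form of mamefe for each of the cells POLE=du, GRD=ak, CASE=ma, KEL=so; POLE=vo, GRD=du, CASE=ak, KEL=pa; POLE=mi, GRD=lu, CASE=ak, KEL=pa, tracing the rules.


cell POLE=du, GRD=ak, CASE=ma, KEL=so:
underlying: ze-mamefe-r-u-ol
1. f -> v, p -> b, s -> z, t -> d / V _ V: fires at position(s) 7: zemameveruol
2. 0 -> a / C _ C: no change
surface: zemameveruol

cell POLE=vo, GRD=du, CASE=ak, KEL=pa:
underlying: pa-mamefe-zim-buk-ap
1. f -> v, p -> b, s -> z, t -> d / V _ V: fires at position(s) 7: pamamevezimbukap
2. 0 -> a / C _ C: inserts after position(s) 11: pamamevezimabukap
surface: pamamevezimabukap

cell POLE=mi, GRD=lu, CASE=ak, KEL=pa:
underlying: fab-mamefe-zim-l-ap
1. f -> v, p -> b, s -> z, t -> d / V _ V: fires at position(s) 8: fabmamevezimlap
2. 0 -> a / C _ C: inserts after position(s) 3, 12: fabamamevezimalap
surface: fabamamevezimalap
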